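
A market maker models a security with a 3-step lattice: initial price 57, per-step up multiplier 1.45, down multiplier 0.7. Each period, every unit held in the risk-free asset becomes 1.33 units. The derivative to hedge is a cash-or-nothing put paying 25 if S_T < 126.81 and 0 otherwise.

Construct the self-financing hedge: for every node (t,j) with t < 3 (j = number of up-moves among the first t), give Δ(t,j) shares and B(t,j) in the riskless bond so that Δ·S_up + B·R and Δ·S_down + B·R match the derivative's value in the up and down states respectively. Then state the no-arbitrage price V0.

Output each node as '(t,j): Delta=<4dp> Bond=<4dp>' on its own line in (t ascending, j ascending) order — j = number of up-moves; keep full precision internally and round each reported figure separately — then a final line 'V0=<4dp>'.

(0,0): Delta=-0.2333 Bond=17.6245
(1,0): Delta=0.0000 Bond=14.1331
(1,1): Delta=-0.2547 Bond=25.2134
(2,0): Delta=0.0000 Bond=18.7970
(2,1): Delta=0.0000 Bond=18.7970
(2,2): Delta=-0.2781 Bond=36.3409
V0=4.3281

No-arbitrage ⇒ martingale measure with p* = (R−d)/(u−d) = 0.8400.
Terminal values V(3,·): V(3,0)=25.0000, V(3,1)=25.0000, V(3,2)=25.0000, V(3,3)=0.0000
  t=2,j=0: stock 27.9300 → up 40.4985 (V=25.0000), down 19.5510 (V=25.0000). Price 18.7970; hedge Δ=0.0000, bond B=18.7970.
  t=2,j=1: stock 57.8550 → up 83.8897 (V=25.0000), down 40.4985 (V=25.0000). Price 18.7970; hedge Δ=0.0000, bond B=18.7970.
  t=2,j=2: stock 119.8425 → up 173.7716 (V=0.0000), down 83.8897 (V=25.0000). Price 3.0075; hedge Δ=-0.2781, bond B=36.3409.
  t=1,j=0: stock 39.9000 → up 57.8550 (V=18.7970), down 27.9300 (V=18.7970). Price 14.1331; hedge Δ=0.0000, bond B=14.1331.
  t=1,j=1: stock 82.6500 → up 119.8425 (V=3.0075), down 57.8550 (V=18.7970). Price 4.1608; hedge Δ=-0.2547, bond B=25.2134.
  t=0,j=0: stock 57.0000 → up 82.6500 (V=4.1608), down 39.9000 (V=14.1331). Price 4.3281; hedge Δ=-0.2333, bond B=17.6245.
Self-financing check: at every node Δ·S+B equals the discounted successor values.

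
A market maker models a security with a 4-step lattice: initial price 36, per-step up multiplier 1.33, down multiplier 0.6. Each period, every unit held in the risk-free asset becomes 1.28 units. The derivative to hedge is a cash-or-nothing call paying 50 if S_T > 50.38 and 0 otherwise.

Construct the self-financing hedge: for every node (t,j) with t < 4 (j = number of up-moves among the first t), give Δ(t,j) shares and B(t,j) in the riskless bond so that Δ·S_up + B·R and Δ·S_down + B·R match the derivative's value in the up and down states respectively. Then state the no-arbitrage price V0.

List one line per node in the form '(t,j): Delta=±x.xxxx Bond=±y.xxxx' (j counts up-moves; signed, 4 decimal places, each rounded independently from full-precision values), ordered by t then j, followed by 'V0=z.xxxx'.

(0,0): Delta=0.1618 Bond=12.3257
(1,0): Delta=1.6794 Bond=-17.0036
(1,1): Delta=0.1114 Bond=18.1872
(2,0): Delta=0.0000 Bond=0.0000
(2,1): Delta=1.7351 Bond=-23.3649
(2,2): Delta=0.0576 Bond=26.7093
(3,0): Delta=0.0000 Bond=0.0000
(3,1): Delta=0.0000 Bond=0.0000
(3,2): Delta=1.7926 Bond=-32.1062
(3,3): Delta=0.0000 Bond=39.0625
V0=18.1488

Risk-neutral probability p* = (R−d)/(u−d) = (1.28−0.6)/(1.33−0.6) = 0.9315.
At expiry t=4: V(4,0)=0.0000, V(4,1)=0.0000, V(4,2)=0.0000, V(4,3)=50.0000, V(4,4)=50.0000
Node (3,0) S=7.7760: V=(p*·0.0000+(1−p*)·0.0000)/1.28=0.0000; Δ=(0.0000−0.0000)/(10.3421−4.6656)=0.0000; B=V−Δ·S=0.0000
Node (3,1) S=17.2368: V=(p*·0.0000+(1−p*)·0.0000)/1.28=0.0000; Δ=(0.0000−0.0000)/(22.9249−10.3421)=0.0000; B=V−Δ·S=0.0000
Node (3,2) S=38.2082: V=(p*·50.0000+(1−p*)·0.0000)/1.28=36.3870; Δ=(50.0000−0.0000)/(50.8170−22.9249)=1.7926; B=V−Δ·S=-32.1062
Node (3,3) S=84.6949: V=(p*·50.0000+(1−p*)·50.0000)/1.28=39.0625; Δ=(50.0000−50.0000)/(112.6443−50.8170)=0.0000; B=V−Δ·S=39.0625
Node (2,0) S=12.9600: V=(p*·0.0000+(1−p*)·0.0000)/1.28=0.0000; Δ=(0.0000−0.0000)/(17.2368−7.7760)=0.0000; B=V−Δ·S=0.0000
Node (2,1) S=28.7280: V=(p*·36.3870+(1−p*)·0.0000)/1.28=26.4803; Δ=(36.3870−0.0000)/(38.2082−17.2368)=1.7351; B=V−Δ·S=-23.3649
Node (2,2) S=63.6804: V=(p*·39.0625+(1−p*)·36.3870)/1.28=30.3744; Δ=(39.0625−36.3870)/(84.6949−38.2082)=0.0576; B=V−Δ·S=26.7093
Node (1,0) S=21.6000: V=(p*·26.4803+(1−p*)·0.0000)/1.28=19.2707; Δ=(26.4803−0.0000)/(28.7280−12.9600)=1.6794; B=V−Δ·S=-17.0036
Node (1,1) S=47.8800: V=(p*·30.3744+(1−p*)·26.4803)/1.28=23.5216; Δ=(30.3744−26.4803)/(63.6804−28.7280)=0.1114; B=V−Δ·S=18.1872
Node (0,0) S=36.0000: V=(p*·23.5216+(1−p*)·19.2707)/1.28=18.1488; Δ=(23.5216−19.2707)/(47.8800−21.6000)=0.1618; B=V−Δ·S=12.3257
Root portfolio cost Δ·36+B reproduces V0=18.1488.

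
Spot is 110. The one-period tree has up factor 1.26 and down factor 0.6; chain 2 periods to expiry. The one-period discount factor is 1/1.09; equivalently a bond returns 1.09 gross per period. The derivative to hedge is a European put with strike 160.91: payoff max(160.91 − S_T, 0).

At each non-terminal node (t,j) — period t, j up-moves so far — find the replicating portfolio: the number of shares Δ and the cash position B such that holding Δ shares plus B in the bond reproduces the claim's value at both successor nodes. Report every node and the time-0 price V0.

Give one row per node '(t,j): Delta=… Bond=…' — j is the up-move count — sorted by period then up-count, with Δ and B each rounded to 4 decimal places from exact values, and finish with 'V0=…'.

(0,0): Delta=-0.8712 Bond=127.6373
(1,0): Delta=-1.0000 Bond=147.6239
(1,1): Delta=-0.8499 Bond=136.1760
V0=31.8026

The replicating-portfolio and risk-neutral prices coincide; use p* = (1.09−0.6)/(1.26−0.6) = 0.7424 for the latter.
Terminal values V(2,·): V(2,0)=121.3100, V(2,1)=77.7500, V(2,2)=0.0000
(1,0): S=66.0000. Δ = (V_up−V_dn)/(S_up−S_dn) = (77.7500−121.3100)/(83.1600−39.6000) = -1.0000. V = [p*·77.7500 + (1−p*)·121.3100]/1.09 = 81.6239. B = V − Δ·S = 147.6239.
(1,1): S=138.6000. Δ = (V_up−V_dn)/(S_up−S_dn) = (0.0000−77.7500)/(174.6360−83.1600) = -0.8499. V = [p*·0.0000 + (1−p*)·77.7500]/1.09 = 18.3729. B = V − Δ·S = 136.1760.
(0,0): S=110.0000. Δ = (V_up−V_dn)/(S_up−S_dn) = (18.3729−81.6239)/(138.6000−66.0000) = -0.8712. V = [p*·18.3729 + (1−p*)·81.6239]/1.09 = 31.8026. B = V − Δ·S = 127.6373.
Self-financing check: at every node Δ·S+B equals the discounted successor values.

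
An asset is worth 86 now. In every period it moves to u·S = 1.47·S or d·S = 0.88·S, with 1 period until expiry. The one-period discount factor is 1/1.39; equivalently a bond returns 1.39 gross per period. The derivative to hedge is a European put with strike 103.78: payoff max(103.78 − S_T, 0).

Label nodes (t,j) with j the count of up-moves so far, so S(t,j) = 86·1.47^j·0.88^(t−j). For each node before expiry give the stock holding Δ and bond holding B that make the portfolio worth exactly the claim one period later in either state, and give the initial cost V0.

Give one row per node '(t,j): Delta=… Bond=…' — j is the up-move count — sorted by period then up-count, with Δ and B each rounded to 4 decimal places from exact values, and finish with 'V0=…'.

(0,0): Delta=-0.5538 Bond=50.3682
V0=2.7411

Risk-neutral probability p* = (R−d)/(u−d) = (1.39−0.88)/(1.47−0.88) = 0.8644.
Payoff layer (t=1): V(1,0)=28.1000, V(1,1)=0.0000
  t=0,j=0: stock 86.0000 → up 126.4200 (V=0.0000), down 75.6800 (V=28.1000). Price 2.7411; hedge Δ=-0.5538, bond B=50.3682.
The time-0 hedge costs 2.7411, which is the no-arbitrage price.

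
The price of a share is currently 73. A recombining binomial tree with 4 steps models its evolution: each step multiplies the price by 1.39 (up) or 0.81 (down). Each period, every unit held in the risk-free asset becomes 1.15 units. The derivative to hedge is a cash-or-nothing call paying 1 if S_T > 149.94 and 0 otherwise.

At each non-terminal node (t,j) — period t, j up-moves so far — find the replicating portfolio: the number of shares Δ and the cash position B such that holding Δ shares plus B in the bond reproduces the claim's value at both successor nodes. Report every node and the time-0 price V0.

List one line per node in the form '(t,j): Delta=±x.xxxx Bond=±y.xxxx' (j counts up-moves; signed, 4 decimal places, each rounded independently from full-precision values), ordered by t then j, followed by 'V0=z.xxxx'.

(0,0): Delta=0.0066 Bond=-0.2254
(1,0): Delta=0.0076 Bond=-0.3155
(1,1): Delta=0.0062 Bond=-0.2195
(2,0): Delta=0.0000 Bond=0.0000
(2,1): Delta=0.0107 Bond=-0.6190
(2,2): Delta=0.0044 Bond=0.0063
(3,0): Delta=0.0000 Bond=0.0000
(3,1): Delta=0.0000 Bond=0.0000
(3,2): Delta=0.0151 Bond=-1.2144
(3,3): Delta=0.0000 Bond=0.8696
V0=0.2582

Under the risk-neutral measure, an up-move has probability p* = (R−d)/(u−d) = 0.5862 and values discount at R = 1.15.
Payoff layer (t=4): V(4,0)=0.0000, V(4,1)=0.0000, V(4,2)=0.0000, V(4,3)=1.0000, V(4,4)=1.0000
Node (3,0) S=38.7952: V=(p*·0.0000+(1−p*)·0.0000)/1.15=0.0000; Δ=(0.0000−0.0000)/(53.9253−31.4241)=0.0000; B=V−Δ·S=0.0000
Node (3,1) S=66.5745: V=(p*·0.0000+(1−p*)·0.0000)/1.15=0.0000; Δ=(0.0000−0.0000)/(92.5385−53.9253)=0.0000; B=V−Δ·S=0.0000
Node (3,2) S=114.2451: V=(p*·1.0000+(1−p*)·0.0000)/1.15=0.5097; Δ=(1.0000−0.0000)/(158.8007−92.5385)=0.0151; B=V−Δ·S=-1.2144
Node (3,3) S=196.0502: V=(p*·1.0000+(1−p*)·1.0000)/1.15=0.8696; Δ=(1.0000−1.0000)/(272.5098−158.8007)=0.0000; B=V−Δ·S=0.8696
Node (2,0) S=47.8953: V=(p*·0.0000+(1−p*)·0.0000)/1.15=0.0000; Δ=(0.0000−0.0000)/(66.5745−38.7952)=0.0000; B=V−Δ·S=0.0000
Node (2,1) S=82.1907: V=(p*·0.5097+(1−p*)·0.0000)/1.15=0.2598; Δ=(0.5097−0.0000)/(114.2451−66.5745)=0.0107; B=V−Δ·S=-0.6190
Node (2,2) S=141.0433: V=(p*·0.8696+(1−p*)·0.5097)/1.15=0.6267; Δ=(0.8696−0.5097)/(196.0502−114.2451)=0.0044; B=V−Δ·S=0.0063
Node (1,0) S=59.1300: V=(p*·0.2598+(1−p*)·0.0000)/1.15=0.1325; Δ=(0.2598−0.0000)/(82.1907−47.8953)=0.0076; B=V−Δ·S=-0.3155
Node (1,1) S=101.4700: V=(p*·0.6267+(1−p*)·0.2598)/1.15=0.4129; Δ=(0.6267−0.2598)/(141.0433−82.1907)=0.0062; B=V−Δ·S=-0.2195
Node (0,0) S=73.0000: V=(p*·0.4129+(1−p*)·0.1325)/1.15=0.2582; Δ=(0.4129−0.1325)/(101.4700−59.1300)=0.0066; B=V−Δ·S=-0.2254
Root portfolio cost Δ·73+B reproduces V0=0.2582.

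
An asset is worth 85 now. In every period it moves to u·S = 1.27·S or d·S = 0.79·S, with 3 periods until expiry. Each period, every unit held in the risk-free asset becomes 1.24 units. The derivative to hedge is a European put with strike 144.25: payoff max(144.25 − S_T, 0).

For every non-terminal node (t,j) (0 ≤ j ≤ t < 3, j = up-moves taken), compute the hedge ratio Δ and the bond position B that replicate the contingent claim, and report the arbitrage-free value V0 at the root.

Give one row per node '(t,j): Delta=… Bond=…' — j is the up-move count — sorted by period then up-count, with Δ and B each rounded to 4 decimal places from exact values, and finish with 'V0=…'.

(0,0): Delta=-0.5816 Bond=53.0009
(1,0): Delta=-1.0000 Bond=93.8150
(1,1): Delta=-0.5643 Bond=63.8482
(2,0): Delta=-1.0000 Bond=116.3306
(2,1): Delta=-1.0000 Bond=116.3306
(2,2): Delta=-0.5462 Bond=76.6945
V0=3.5628

Since d<R<u, set p* = (R−d)/(u−d) = 0.9375; price each node as the discounted p*-expectation of its children.
Terminal values V(3,·): V(3,0)=102.3417, V(3,1)=76.8784, V(3,2)=35.9438, V(3,3)=0.0000
(2,0): S=53.0485. Δ = (V_up−V_dn)/(S_up−S_dn) = (76.8784−102.3417)/(67.3716−41.9083) = -1.0000. V = [p*·76.8784 + (1−p*)·102.3417]/1.24 = 63.2821. B = V − Δ·S = 116.3306.
(2,1): S=85.2805. Δ = (V_up−V_dn)/(S_up−S_dn) = (35.9438−76.8784)/(108.3062−67.3716) = -1.0000. V = [p*·35.9438 + (1−p*)·76.8784]/1.24 = 31.0501. B = V − Δ·S = 116.3306.
(2,2): S=137.0965. Δ = (V_up−V_dn)/(S_up−S_dn) = (0.0000−35.9438)/(174.1126−108.3062) = -0.5462. V = [p*·0.0000 + (1−p*)·35.9438]/1.24 = 1.8117. B = V − Δ·S = 76.6945.
(1,0): S=67.1500. Δ = (V_up−V_dn)/(S_up−S_dn) = (31.0501−63.2821)/(85.2805−53.0485) = -1.0000. V = [p*·31.0501 + (1−p*)·63.2821]/1.24 = 26.6650. B = V − Δ·S = 93.8150.
(1,1): S=107.9500. Δ = (V_up−V_dn)/(S_up−S_dn) = (1.8117−31.0501)/(137.0965−85.2805) = -0.5643. V = [p*·1.8117 + (1−p*)·31.0501]/1.24 = 2.9347. B = V − Δ·S = 63.8482.
(0,0): S=85.0000. Δ = (V_up−V_dn)/(S_up−S_dn) = (2.9347−26.6650)/(107.9500−67.1500) = -0.5816. V = [p*·2.9347 + (1−p*)·26.6650]/1.24 = 3.5628. B = V − Δ·S = 53.0009.
Self-financing check: at every node Δ·S+B equals the discounted successor values.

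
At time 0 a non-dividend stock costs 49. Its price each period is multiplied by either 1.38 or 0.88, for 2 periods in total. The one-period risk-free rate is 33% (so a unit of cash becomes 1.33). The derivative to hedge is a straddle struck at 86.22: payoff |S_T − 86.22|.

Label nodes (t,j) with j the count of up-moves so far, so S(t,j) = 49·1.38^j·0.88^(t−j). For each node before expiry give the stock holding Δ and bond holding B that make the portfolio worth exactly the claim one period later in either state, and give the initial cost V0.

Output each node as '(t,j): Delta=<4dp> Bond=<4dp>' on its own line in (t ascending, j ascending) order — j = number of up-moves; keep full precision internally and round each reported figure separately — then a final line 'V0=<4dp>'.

(0,0): Delta=-0.6080 Bond=36.0343
(1,0): Delta=-1.0000 Bond=64.8271
(1,1): Delta=-0.5803 Bond=46.0477
V0=6.2405

Under the risk-neutral measure, an up-move has probability p* = (R−d)/(u−d) = 0.9000 and values discount at R = 1.33.
Payoff layer (t=2): V(2,0)=48.2744, V(2,1)=26.7144, V(2,2)=7.0956
  t=1,j=0: stock 43.1200 → up 59.5056 (V=26.7144), down 37.9456 (V=48.2744). Price 21.7071; hedge Δ=-1.0000, bond B=64.8271.
  t=1,j=1: stock 67.6200 → up 93.3156 (V=7.0956), down 59.5056 (V=26.7144). Price 6.8101; hedge Δ=-0.5803, bond B=46.0477.
  t=0,j=0: stock 49.0000 → up 67.6200 (V=6.8101), down 43.1200 (V=21.7071). Price 6.2405; hedge Δ=-0.6080, bond B=36.0343.
Each (Δ,B) replicates both successor values, so the strategy is self-financing and V0 is arbitrage-free.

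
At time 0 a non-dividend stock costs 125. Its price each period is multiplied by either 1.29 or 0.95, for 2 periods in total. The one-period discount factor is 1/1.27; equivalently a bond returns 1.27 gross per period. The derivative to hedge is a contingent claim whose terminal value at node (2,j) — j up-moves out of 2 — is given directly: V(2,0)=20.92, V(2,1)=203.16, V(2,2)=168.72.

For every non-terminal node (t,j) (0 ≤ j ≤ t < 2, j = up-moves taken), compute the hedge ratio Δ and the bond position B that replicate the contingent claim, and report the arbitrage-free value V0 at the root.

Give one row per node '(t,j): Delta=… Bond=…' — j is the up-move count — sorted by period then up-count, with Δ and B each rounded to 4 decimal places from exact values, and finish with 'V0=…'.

The replicating-portfolio and risk-neutral prices coincide; use p* = (1.27−0.95)/(1.29−0.95) = 0.9412 for the latter.
Terminal payoffs: V(2,0)=20.9200, V(2,1)=203.1600, V(2,2)=168.7200
(1,0): S=118.7500. Δ = (V_up−V_dn)/(S_up−S_dn) = (203.1600−20.9200)/(153.1875−112.8125) = 4.5137. V = [p*·203.1600 + (1−p*)·20.9200]/1.27 = 151.5276. B = V − Δ·S = -384.4724.
(1,1): S=161.2500. Δ = (V_up−V_dn)/(S_up−S_dn) = (168.7200−203.1600)/(208.0125−153.1875) = -0.6282. V = [p*·168.7200 + (1−p*)·203.1600]/1.27 = 134.4456. B = V − Δ·S = 235.7397.
(0,0): S=125.0000. Δ = (V_up−V_dn)/(S_up−S_dn) = (134.4456−151.5276)/(161.2500−118.7500) = -0.4019. V = [p*·134.4456 + (1−p*)·151.5276]/1.27 = 106.6539. B = V − Δ·S = 156.8950.
Root portfolio cost Δ·125+B reproduces V0=106.6539.

(0,0): Delta=-0.4019 Bond=156.8950
(1,0): Delta=4.5137 Bond=-384.4724
(1,1): Delta=-0.6282 Bond=235.7397
V0=106.6539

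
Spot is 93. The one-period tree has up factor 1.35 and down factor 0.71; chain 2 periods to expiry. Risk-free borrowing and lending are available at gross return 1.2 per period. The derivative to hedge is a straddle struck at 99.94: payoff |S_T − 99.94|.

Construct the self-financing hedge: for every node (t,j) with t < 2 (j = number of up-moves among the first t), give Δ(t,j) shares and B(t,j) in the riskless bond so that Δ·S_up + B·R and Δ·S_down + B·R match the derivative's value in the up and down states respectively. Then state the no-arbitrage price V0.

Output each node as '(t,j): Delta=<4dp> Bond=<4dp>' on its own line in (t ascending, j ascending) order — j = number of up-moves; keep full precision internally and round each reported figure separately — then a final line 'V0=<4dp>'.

Risk-neutral probability p* = (R−d)/(u−d) = (1.2−0.71)/(1.35−0.71) = 0.7656.
Payoff layer (t=2): V(2,0)=53.0587, V(2,1)=10.7995, V(2,2)=69.5525
  t=1,j=0: stock 66.0300 → up 89.1405 (V=10.7995), down 46.8813 (V=53.0587). Price 17.2533; hedge Δ=-1.0000, bond B=83.2833.
  t=1,j=1: stock 125.5500 → up 169.4925 (V=69.5525), down 89.1405 (V=10.7995). Price 46.4852; hedge Δ=0.7312, bond B=-45.3163.
  t=0,j=0: stock 93.0000 → up 125.5500 (V=46.4852), down 66.0300 (V=17.2533). Price 33.0283; hedge Δ=0.4911, bond B=-12.6465.
Root portfolio cost Δ·93+B reproduces V0=33.0283.

(0,0): Delta=0.4911 Bond=-12.6465
(1,0): Delta=-1.0000 Bond=83.2833
(1,1): Delta=0.7312 Bond=-45.3163
V0=33.0283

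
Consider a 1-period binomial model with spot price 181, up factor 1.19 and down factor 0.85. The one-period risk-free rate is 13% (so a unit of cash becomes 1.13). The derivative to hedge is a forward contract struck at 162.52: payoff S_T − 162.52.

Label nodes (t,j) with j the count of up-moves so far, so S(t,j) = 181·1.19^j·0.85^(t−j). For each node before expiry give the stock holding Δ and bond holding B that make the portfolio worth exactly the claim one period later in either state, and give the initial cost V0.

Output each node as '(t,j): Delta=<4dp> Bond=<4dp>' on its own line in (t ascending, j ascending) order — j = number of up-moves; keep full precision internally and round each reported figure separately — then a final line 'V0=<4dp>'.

Risk-neutral probability p* = (R−d)/(u−d) = (1.13−0.85)/(1.19−0.85) = 0.8235.
Payoff layer (t=1): V(1,0)=-8.6700, V(1,1)=52.8700
(0,0): S=181.0000. Δ = (V_up−V_dn)/(S_up−S_dn) = (52.8700−-8.6700)/(215.3900−153.8500) = 1.0000. V = [p*·52.8700 + (1−p*)·-8.6700]/1.13 = 37.1770. B = V − Δ·S = -143.8230.
Each (Δ,B) replicates both successor values, so the strategy is self-financing and V0 is arbitrage-free.

(0,0): Delta=1.0000 Bond=-143.8230
V0=37.1770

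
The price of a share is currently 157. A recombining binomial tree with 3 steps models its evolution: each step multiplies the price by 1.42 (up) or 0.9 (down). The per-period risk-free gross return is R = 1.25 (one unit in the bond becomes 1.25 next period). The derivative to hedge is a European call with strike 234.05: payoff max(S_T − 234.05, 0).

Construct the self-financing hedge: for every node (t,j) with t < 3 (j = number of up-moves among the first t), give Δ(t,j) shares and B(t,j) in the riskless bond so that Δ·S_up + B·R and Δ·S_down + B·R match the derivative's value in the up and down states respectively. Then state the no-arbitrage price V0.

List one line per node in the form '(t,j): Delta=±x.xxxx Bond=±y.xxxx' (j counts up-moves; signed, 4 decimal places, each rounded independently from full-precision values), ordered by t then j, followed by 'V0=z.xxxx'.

Risk-neutral probability p* = (R−d)/(u−d) = (1.25−0.9)/(1.42−0.9) = 0.6731.
Payoff layer (t=3): V(3,0)=0.0000, V(3,1)=0.0000, V(3,2)=50.8673, V(3,3)=215.4862
(2,0): S=127.1700. Δ = (V_up−V_dn)/(S_up−S_dn) = (0.0000−0.0000)/(180.5814−114.4530) = 0.0000. V = [p*·0.0000 + (1−p*)·0.0000]/1.25 = 0.0000. B = V − Δ·S = 0.0000.
(2,1): S=200.6460. Δ = (V_up−V_dn)/(S_up−S_dn) = (50.8673−0.0000)/(284.9173−180.5814) = 0.4875. V = [p*·50.8673 + (1−p*)·0.0000]/1.25 = 27.3901. B = V − Δ·S = -70.4317.
(2,2): S=316.5748. Δ = (V_up−V_dn)/(S_up−S_dn) = (215.4862−50.8673)/(449.5362−284.9173) = 1.0000. V = [p*·215.4862 + (1−p*)·50.8673]/1.25 = 129.3348. B = V − Δ·S = -187.2400.
(1,0): S=141.3000. Δ = (V_up−V_dn)/(S_up−S_dn) = (27.3901−0.0000)/(200.6460−127.1700) = 0.3728. V = [p*·27.3901 + (1−p*)·0.0000]/1.25 = 14.7485. B = V − Δ·S = -37.9247.
(1,1): S=222.9400. Δ = (V_up−V_dn)/(S_up−S_dn) = (129.3348−27.3901)/(316.5748−200.6460) = 0.8794. V = [p*·129.3348 + (1−p*)·27.3901]/1.25 = 76.8054. B = V − Δ·S = -119.2421.
(0,0): S=157.0000. Δ = (V_up−V_dn)/(S_up−S_dn) = (76.8054−14.7485)/(222.9400−141.3000) = 0.7601. V = [p*·76.8054 + (1−p*)·14.7485]/1.25 = 45.2140. B = V − Δ·S = -74.1261.
Check: Δ(0,0)·S0 + B(0,0) = 45.2140 = V0.

(0,0): Delta=0.7601 Bond=-74.1261
(1,0): Delta=0.3728 Bond=-37.9247
(1,1): Delta=0.8794 Bond=-119.2421
(2,0): Delta=0.0000 Bond=0.0000
(2,1): Delta=0.4875 Bond=-70.4317
(2,2): Delta=1.0000 Bond=-187.2400
V0=45.2140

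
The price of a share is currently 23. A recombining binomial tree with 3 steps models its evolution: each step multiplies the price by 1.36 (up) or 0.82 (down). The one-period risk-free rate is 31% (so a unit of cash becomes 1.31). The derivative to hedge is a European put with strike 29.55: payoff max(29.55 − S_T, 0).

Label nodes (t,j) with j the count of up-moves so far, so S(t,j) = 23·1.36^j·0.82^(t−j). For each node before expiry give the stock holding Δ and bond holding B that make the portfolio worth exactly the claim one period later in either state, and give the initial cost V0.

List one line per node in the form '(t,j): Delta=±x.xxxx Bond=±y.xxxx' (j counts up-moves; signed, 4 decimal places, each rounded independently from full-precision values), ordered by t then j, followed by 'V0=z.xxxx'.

(0,0): Delta=-0.0705 Bond=1.7161
(1,0): Delta=-0.6373 Bond=12.9369
(1,1): Delta=-0.0356 Bond=1.1574
(2,0): Delta=-1.0000 Bond=22.5573
(2,1): Delta=-0.6149 Bond=16.3748
(2,2): Delta=0.0000 Bond=0.0000
V0=0.0944

Risk-neutral probability p* = (R−d)/(u−d) = (1.31−0.82)/(1.36−0.82) = 0.9074.
Terminal values V(3,·): V(3,0)=16.8685, V(3,1)=8.5173, V(3,2)=0.0000, V(3,3)=0.0000
(2,0): S=15.4652. Δ = (V_up−V_dn)/(S_up−S_dn) = (8.5173−16.8685)/(21.0327−12.6815) = -1.0000. V = [p*·8.5173 + (1−p*)·16.8685]/1.31 = 7.0921. B = V − Δ·S = 22.5573.
(2,1): S=25.6496. Δ = (V_up−V_dn)/(S_up−S_dn) = (0.0000−8.5173)/(34.8835−21.0327) = -0.6149. V = [p*·0.0000 + (1−p*)·8.5173]/1.31 = 0.6020. B = V − Δ·S = 16.3748.
(2,2): S=42.5408. Δ = (V_up−V_dn)/(S_up−S_dn) = (0.0000−0.0000)/(57.8555−34.8835) = 0.0000. V = [p*·0.0000 + (1−p*)·0.0000]/1.31 = 0.0000. B = V − Δ·S = 0.0000.
(1,0): S=18.8600. Δ = (V_up−V_dn)/(S_up−S_dn) = (0.6020−7.0921)/(25.6496−15.4652) = -0.6373. V = [p*·0.6020 + (1−p*)·7.0921]/1.31 = 0.9183. B = V − Δ·S = 12.9369.
(1,1): S=31.2800. Δ = (V_up−V_dn)/(S_up−S_dn) = (0.0000−0.6020)/(42.5408−25.6496) = -0.0356. V = [p*·0.0000 + (1−p*)·0.6020]/1.31 = 0.0426. B = V − Δ·S = 1.1574.
(0,0): S=23.0000. Δ = (V_up−V_dn)/(S_up−S_dn) = (0.0426−0.9183)/(31.2800−18.8600) = -0.0705. V = [p*·0.0426 + (1−p*)·0.9183]/1.31 = 0.0944. B = V − Δ·S = 1.7161.
Root portfolio cost Δ·23+B reproduces V0=0.0944.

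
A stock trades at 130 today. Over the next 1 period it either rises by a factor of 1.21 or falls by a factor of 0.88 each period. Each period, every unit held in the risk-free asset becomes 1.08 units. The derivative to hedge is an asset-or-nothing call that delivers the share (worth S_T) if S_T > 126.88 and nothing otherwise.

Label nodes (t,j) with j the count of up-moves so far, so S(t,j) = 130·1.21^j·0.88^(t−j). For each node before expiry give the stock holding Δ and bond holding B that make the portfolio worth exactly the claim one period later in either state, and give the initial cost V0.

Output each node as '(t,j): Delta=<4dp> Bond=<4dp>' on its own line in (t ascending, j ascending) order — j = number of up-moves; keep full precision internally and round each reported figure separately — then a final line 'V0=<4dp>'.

(0,0): Delta=3.6667 Bond=-388.3951
V0=88.2716

The replicating-portfolio and risk-neutral prices coincide; use p* = (1.08−0.88)/(1.21−0.88) = 0.6061 for the latter.
Payoff layer (t=1): V(1,0)=0.0000, V(1,1)=157.3000
(0,0): S=130.0000. Δ = (V_up−V_dn)/(S_up−S_dn) = (157.3000−0.0000)/(157.3000−114.4000) = 3.6667. V = [p*·157.3000 + (1−p*)·0.0000]/1.08 = 88.2716. B = V − Δ·S = -388.3951.
Self-financing check: at every node Δ·S+B equals the discounted successor values.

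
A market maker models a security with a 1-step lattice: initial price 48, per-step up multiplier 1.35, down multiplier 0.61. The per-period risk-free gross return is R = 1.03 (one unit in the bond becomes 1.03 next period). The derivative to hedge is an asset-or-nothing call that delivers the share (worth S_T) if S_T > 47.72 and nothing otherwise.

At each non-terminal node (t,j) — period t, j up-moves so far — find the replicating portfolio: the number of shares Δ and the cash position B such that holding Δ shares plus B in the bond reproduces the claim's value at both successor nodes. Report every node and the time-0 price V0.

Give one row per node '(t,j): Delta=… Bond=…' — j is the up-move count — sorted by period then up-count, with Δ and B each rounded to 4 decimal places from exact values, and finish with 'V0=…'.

Risk-neutral probability p* = (R−d)/(u−d) = (1.03−0.61)/(1.35−0.61) = 0.5676.
Terminal values V(1,·): V(1,0)=0.0000, V(1,1)=64.8000
Node (0,0) S=48.0000: V=(p*·64.8000+(1−p*)·0.0000)/1.03=35.7072; Δ=(64.8000−0.0000)/(64.8000−29.2800)=1.8243; B=V−Δ·S=-51.8604
Self-financing check: at every node Δ·S+B equals the discounted successor values.

(0,0): Delta=1.8243 Bond=-51.8604
V0=35.7072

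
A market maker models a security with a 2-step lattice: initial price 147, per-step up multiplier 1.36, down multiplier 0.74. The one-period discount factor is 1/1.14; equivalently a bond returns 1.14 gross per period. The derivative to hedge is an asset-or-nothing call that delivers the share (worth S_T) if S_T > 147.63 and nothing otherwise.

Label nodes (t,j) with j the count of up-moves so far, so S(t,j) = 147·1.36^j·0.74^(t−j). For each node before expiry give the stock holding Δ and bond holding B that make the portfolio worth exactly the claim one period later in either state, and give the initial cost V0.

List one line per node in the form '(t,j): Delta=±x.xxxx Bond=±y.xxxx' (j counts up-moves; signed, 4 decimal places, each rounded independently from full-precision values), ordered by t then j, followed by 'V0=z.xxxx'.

(0,0): Delta=1.2749 Bond=-48.2113
(1,0): Delta=2.1935 Bond=-154.8899
(1,1): Delta=1.0000 Bond=0.0000
V0=139.2011

No-arbitrage ⇒ martingale measure with p* = (R−d)/(u−d) = 0.6452.
At expiry t=2: V(2,0)=0.0000, V(2,1)=147.9408, V(2,2)=271.8912
Node (1,0) S=108.7800: V=(p*·147.9408+(1−p*)·0.0000)/1.14=83.7243; Δ=(147.9408−0.0000)/(147.9408−80.4972)=2.1935; B=V−Δ·S=-154.8899
Node (1,1) S=199.9200: V=(p*·271.8912+(1−p*)·147.9408)/1.14=199.9200; Δ=(271.8912−147.9408)/(271.8912−147.9408)=1.0000; B=V−Δ·S=0.0000
Node (0,0) S=147.0000: V=(p*·199.9200+(1−p*)·83.7243)/1.14=139.2011; Δ=(199.9200−83.7243)/(199.9200−108.7800)=1.2749; B=V−Δ·S=-48.2113
Each (Δ,B) replicates both successor values, so the strategy is self-financing and V0 is arbitrage-free.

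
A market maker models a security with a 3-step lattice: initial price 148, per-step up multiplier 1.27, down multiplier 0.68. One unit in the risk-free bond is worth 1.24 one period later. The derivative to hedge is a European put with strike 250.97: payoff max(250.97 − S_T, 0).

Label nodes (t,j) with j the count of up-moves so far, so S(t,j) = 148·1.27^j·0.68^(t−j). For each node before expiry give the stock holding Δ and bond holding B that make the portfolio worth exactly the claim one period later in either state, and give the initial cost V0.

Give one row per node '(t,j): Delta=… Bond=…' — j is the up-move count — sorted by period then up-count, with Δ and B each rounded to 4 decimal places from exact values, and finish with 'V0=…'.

(0,0): Delta=-0.6498 Bond=103.2084
(1,0): Delta=-1.0000 Bond=163.2219
(1,1): Delta=-0.6398 Bond=126.0904
(2,0): Delta=-1.0000 Bond=202.3952
(2,1): Delta=-1.0000 Bond=202.3952
(2,2): Delta=-0.6294 Bond=153.8855
V0=7.0370

The replicating-portfolio and risk-neutral prices coincide; use p* = (1.24−0.68)/(1.27−0.68) = 0.9492 for the latter.
At expiry t=3: V(3,0)=204.4341, V(3,1)=164.0573, V(3,2)=88.6477, V(3,3)=0.0000
(2,0): S=68.4352. Δ = (V_up−V_dn)/(S_up−S_dn) = (164.0573−204.4341)/(86.9127−46.5359) = -1.0000. V = [p*·164.0573 + (1−p*)·204.4341]/1.24 = 133.9600. B = V − Δ·S = 202.3952.
(2,1): S=127.8128. Δ = (V_up−V_dn)/(S_up−S_dn) = (88.6477−164.0573)/(162.3223−86.9127) = -1.0000. V = [p*·88.6477 + (1−p*)·164.0573]/1.24 = 74.5824. B = V − Δ·S = 202.3952.
(2,2): S=238.7092. Δ = (V_up−V_dn)/(S_up−S_dn) = (0.0000−88.6477)/(303.1607−162.3223) = -0.6294. V = [p*·0.0000 + (1−p*)·88.6477]/1.24 = 3.6351. B = V − Δ·S = 153.8855.
(1,0): S=100.6400. Δ = (V_up−V_dn)/(S_up−S_dn) = (74.5824−133.9600)/(127.8128−68.4352) = -1.0000. V = [p*·74.5824 + (1−p*)·133.9600]/1.24 = 62.5819. B = V − Δ·S = 163.2219.
(1,1): S=187.9600. Δ = (V_up−V_dn)/(S_up−S_dn) = (3.6351−74.5824)/(238.7092−127.8128) = -0.6398. V = [p*·3.6351 + (1−p*)·74.5824]/1.24 = 5.8408. B = V − Δ·S = 126.0904.
(0,0): S=148.0000. Δ = (V_up−V_dn)/(S_up−S_dn) = (5.8408−62.5819)/(187.9600−100.6400) = -0.6498. V = [p*·5.8408 + (1−p*)·62.5819]/1.24 = 7.0370. B = V − Δ·S = 103.2084.
Root portfolio cost Δ·148+B reproduces V0=7.0370.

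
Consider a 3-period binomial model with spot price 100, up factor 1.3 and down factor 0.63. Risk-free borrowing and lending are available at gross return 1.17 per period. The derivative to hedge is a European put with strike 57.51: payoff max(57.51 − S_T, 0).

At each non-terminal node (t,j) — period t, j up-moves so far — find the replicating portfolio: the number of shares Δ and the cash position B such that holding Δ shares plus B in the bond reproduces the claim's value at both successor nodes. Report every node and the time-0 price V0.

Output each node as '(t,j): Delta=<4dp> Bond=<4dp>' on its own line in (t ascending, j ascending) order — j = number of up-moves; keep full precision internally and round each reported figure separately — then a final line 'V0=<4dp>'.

Under the risk-neutral measure, an up-move has probability p* = (R−d)/(u−d) = 0.8060 and values discount at R = 1.17.
Terminal values V(3,·): V(3,0)=32.5053, V(3,1)=5.9130, V(3,2)=0.0000, V(3,3)=0.0000
  t=2,j=0: stock 39.6900 → up 51.5970 (V=5.9130), down 25.0047 (V=32.5053). Price 9.4638; hedge Δ=-1.0000, bond B=49.1538.
  t=2,j=1: stock 81.9000 → up 106.4700 (V=0.0000), down 51.5970 (V=5.9130). Price 0.9806; hedge Δ=-0.1078, bond B=9.8060.
  t=2,j=2: stock 169.0000 → up 219.7000 (V=0.0000), down 106.4700 (V=0.0000). Price 0.0000; hedge Δ=0.0000, bond B=0.0000.
  t=1,j=0: stock 63.0000 → up 81.9000 (V=0.9806), down 39.6900 (V=9.4638). Price 2.2450; hedge Δ=-0.2010, bond B=14.9065.
  t=1,j=1: stock 130.0000 → up 169.0000 (V=0.0000), down 81.9000 (V=0.9806). Price 0.1626; hedge Δ=-0.0113, bond B=1.6262.
  t=0,j=0: stock 100.0000 → up 130.0000 (V=0.1626), down 63.0000 (V=2.2450). Price 0.4843; hedge Δ=-0.0311, bond B=3.5923.
Check: Δ(0,0)·S0 + B(0,0) = 0.4843 = V0.

(0,0): Delta=-0.0311 Bond=3.5923
(1,0): Delta=-0.2010 Bond=14.9065
(1,1): Delta=-0.0113 Bond=1.6262
(2,0): Delta=-1.0000 Bond=49.1538
(2,1): Delta=-0.1078 Bond=9.8060
(2,2): Delta=0.0000 Bond=0.0000
V0=0.4843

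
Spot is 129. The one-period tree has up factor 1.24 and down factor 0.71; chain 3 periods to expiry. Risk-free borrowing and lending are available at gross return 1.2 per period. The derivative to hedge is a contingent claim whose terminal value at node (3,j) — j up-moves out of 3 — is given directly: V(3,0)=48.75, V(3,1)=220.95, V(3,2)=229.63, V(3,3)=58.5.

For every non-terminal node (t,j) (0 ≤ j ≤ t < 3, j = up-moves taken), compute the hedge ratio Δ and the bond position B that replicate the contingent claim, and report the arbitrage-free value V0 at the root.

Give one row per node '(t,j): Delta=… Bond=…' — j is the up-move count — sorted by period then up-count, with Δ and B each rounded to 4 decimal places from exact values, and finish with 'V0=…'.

(0,0): Delta=-1.4635 Bond=243.2890
(1,0): Delta=0.3609 Bond=124.8565
(1,1): Delta=-1.5487 Bond=305.5869
(2,0): Delta=4.9963 Bond=-151.6108
(2,1): Delta=0.1442 Bond=174.4351
(2,2): Delta=-1.6279 Bond=382.3997
V0=54.5028

Since d<R<u, set p* = (R−d)/(u−d) = 0.9245; price each node as the discounted p*-expectation of its children.
Terminal values V(3,·): V(3,0)=48.7500, V(3,1)=220.9500, V(3,2)=229.6300, V(3,3)=58.5000
Node (2,0) S=65.0289: V=(p*·220.9500+(1−p*)·48.7500)/1.2=173.2948; Δ=(220.9500−48.7500)/(80.6358−46.1705)=4.9963; B=V−Δ·S=-151.6108
Node (2,1) S=113.5716: V=(p*·229.6300+(1−p*)·220.9500)/1.2=190.8124; Δ=(229.6300−220.9500)/(140.8288−80.6358)=0.1442; B=V−Δ·S=174.4351
Node (2,2) S=198.3504: V=(p*·58.5000+(1−p*)·229.6300)/1.2=59.5129; Δ=(58.5000−229.6300)/(245.9545−140.8288)=-1.6279; B=V−Δ·S=382.3997
Node (1,0) S=91.5900: V=(p*·190.8124+(1−p*)·173.2948)/1.2=157.9086; Δ=(190.8124−173.2948)/(113.5716−65.0289)=0.3609; B=V−Δ·S=124.8565
Node (1,1) S=159.9600: V=(p*·59.5129+(1−p*)·190.8124)/1.2=57.8519; Δ=(59.5129−190.8124)/(198.3504−113.5716)=-1.5487; B=V−Δ·S=305.5869
Node (0,0) S=129.0000: V=(p*·57.8519+(1−p*)·157.9086)/1.2=54.5028; Δ=(57.8519−157.9086)/(159.9600−91.5900)=-1.4635; B=V−Δ·S=243.2890
Check: Δ(0,0)·S0 + B(0,0) = 54.5028 = V0.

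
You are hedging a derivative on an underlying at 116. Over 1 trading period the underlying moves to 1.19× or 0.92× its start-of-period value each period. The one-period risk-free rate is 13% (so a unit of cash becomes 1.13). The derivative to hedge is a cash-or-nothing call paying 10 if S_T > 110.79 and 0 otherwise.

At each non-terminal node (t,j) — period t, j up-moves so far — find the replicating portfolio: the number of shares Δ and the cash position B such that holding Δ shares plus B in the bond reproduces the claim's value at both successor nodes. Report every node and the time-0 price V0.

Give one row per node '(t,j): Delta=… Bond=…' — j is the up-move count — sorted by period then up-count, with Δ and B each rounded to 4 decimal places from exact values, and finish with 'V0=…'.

(0,0): Delta=0.3193 Bond=-30.1540
V0=6.8830

The replicating-portfolio and risk-neutral prices coincide; use p* = (1.13−0.92)/(1.19−0.92) = 0.7778 for the latter.
Payoff layer (t=1): V(1,0)=0.0000, V(1,1)=10.0000
(0,0): S=116.0000. Δ = (V_up−V_dn)/(S_up−S_dn) = (10.0000−0.0000)/(138.0400−106.7200) = 0.3193. V = [p*·10.0000 + (1−p*)·0.0000]/1.13 = 6.8830. B = V − Δ·S = -30.1540.
Each (Δ,B) replicates both successor values, so the strategy is self-financing and V0 is arbitrage-free.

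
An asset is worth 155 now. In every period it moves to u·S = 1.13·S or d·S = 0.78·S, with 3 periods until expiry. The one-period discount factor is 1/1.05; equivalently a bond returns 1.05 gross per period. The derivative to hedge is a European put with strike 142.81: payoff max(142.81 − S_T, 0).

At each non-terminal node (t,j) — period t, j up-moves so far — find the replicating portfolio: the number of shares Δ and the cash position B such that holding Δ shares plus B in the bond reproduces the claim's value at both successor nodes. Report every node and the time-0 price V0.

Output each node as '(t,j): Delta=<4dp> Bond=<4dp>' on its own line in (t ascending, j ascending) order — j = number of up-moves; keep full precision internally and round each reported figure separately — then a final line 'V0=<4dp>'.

The replicating-portfolio and risk-neutral prices coincide; use p* = (1.05−0.78)/(1.13−0.78) = 0.7714 for the latter.
Payoff layer (t=3): V(3,0)=69.2544, V(3,1)=36.2487, V(3,2)=0.0000, V(3,3)=0.0000
(2,0): S=94.3020. Δ = (V_up−V_dn)/(S_up−S_dn) = (36.2487−69.2544)/(106.5613−73.5556) = -1.0000. V = [p*·36.2487 + (1−p*)·69.2544]/1.05 = 41.7075. B = V − Δ·S = 136.0095.
(2,1): S=136.6170. Δ = (V_up−V_dn)/(S_up−S_dn) = (0.0000−36.2487)/(154.3772−106.5613) = -0.7581. V = [p*·0.0000 + (1−p*)·36.2487]/1.05 = 7.8909. B = V − Δ·S = 111.4587.
(2,2): S=197.9195. Δ = (V_up−V_dn)/(S_up−S_dn) = (0.0000−0.0000)/(223.6490−154.3772) = 0.0000. V = [p*·0.0000 + (1−p*)·0.0000]/1.05 = 0.0000. B = V − Δ·S = 0.0000.
(1,0): S=120.9000. Δ = (V_up−V_dn)/(S_up−S_dn) = (7.8909−41.7075)/(136.6170−94.3020) = -0.7992. V = [p*·7.8909 + (1−p*)·41.7075]/1.05 = 14.8766. B = V − Δ·S = 111.4955.
(1,1): S=175.1500. Δ = (V_up−V_dn)/(S_up−S_dn) = (0.0000−7.8909)/(197.9195−136.6170) = -0.1287. V = [p*·0.0000 + (1−p*)·7.8909]/1.05 = 1.7177. B = V − Δ·S = 24.2631.
(0,0): S=155.0000. Δ = (V_up−V_dn)/(S_up−S_dn) = (1.7177−14.8766)/(175.1500−120.9000) = -0.2426. V = [p*·1.7177 + (1−p*)·14.8766]/1.05 = 4.5005. B = V − Δ·S = 42.0971.
Check: Δ(0,0)·S0 + B(0,0) = 4.5005 = V0.

(0,0): Delta=-0.2426 Bond=42.0971
(1,0): Delta=-0.7992 Bond=111.4955
(1,1): Delta=-0.1287 Bond=24.2631
(2,0): Delta=-1.0000 Bond=136.0095
(2,1): Delta=-0.7581 Bond=111.4587
(2,2): Delta=0.0000 Bond=0.0000
V0=4.5005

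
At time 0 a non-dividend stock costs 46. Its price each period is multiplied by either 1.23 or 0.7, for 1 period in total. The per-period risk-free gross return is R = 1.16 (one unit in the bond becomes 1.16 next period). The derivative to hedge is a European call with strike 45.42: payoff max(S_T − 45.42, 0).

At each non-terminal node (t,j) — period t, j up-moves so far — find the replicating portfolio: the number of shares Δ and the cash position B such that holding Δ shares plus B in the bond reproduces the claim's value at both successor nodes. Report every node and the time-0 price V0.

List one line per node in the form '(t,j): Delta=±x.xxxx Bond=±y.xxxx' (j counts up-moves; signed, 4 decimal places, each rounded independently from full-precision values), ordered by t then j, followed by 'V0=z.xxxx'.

(0,0): Delta=0.4578 Bond=-12.7066
V0=8.3500

Under the risk-neutral measure, an up-move has probability p* = (R−d)/(u−d) = 0.8679 and values discount at R = 1.16.
Terminal payoffs: V(1,0)=0.0000, V(1,1)=11.1600
(0,0): S=46.0000. Δ = (V_up−V_dn)/(S_up−S_dn) = (11.1600−0.0000)/(56.5800−32.2000) = 0.4578. V = [p*·11.1600 + (1−p*)·0.0000]/1.16 = 8.3500. B = V − Δ·S = -12.7066.
Each (Δ,B) replicates both successor values, so the strategy is self-financing and V0 is arbitrage-free.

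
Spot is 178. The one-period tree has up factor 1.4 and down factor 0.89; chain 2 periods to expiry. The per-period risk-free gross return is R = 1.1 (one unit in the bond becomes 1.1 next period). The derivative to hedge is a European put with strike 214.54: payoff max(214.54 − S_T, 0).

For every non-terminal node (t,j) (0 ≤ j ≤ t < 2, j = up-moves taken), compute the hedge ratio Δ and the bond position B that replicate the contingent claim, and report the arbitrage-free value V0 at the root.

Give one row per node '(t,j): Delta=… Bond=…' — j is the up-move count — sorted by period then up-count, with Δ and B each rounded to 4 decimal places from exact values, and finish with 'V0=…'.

Risk-neutral probability p* = (R−d)/(u−d) = (1.1−0.89)/(1.4−0.89) = 0.4118.
Terminal values V(2,·): V(2,0)=73.5462, V(2,1)=0.0000, V(2,2)=0.0000
Node (1,0) S=158.4200: V=(p*·0.0000+(1−p*)·73.5462)/1.1=39.3295; Δ=(0.0000−73.5462)/(221.7880−140.9938)=-0.9103; B=V−Δ·S=183.5378
Node (1,1) S=249.2000: V=(p*·0.0000+(1−p*)·0.0000)/1.1=0.0000; Δ=(0.0000−0.0000)/(348.8800−221.7880)=0.0000; B=V−Δ·S=0.0000
Node (0,0) S=178.0000: V=(p*·0.0000+(1−p*)·39.3295)/1.1=21.0318; Δ=(0.0000−39.3295)/(249.2000−158.4200)=-0.4332; B=V−Δ·S=98.1485
Check: Δ(0,0)·S0 + B(0,0) = 21.0318 = V0.

(0,0): Delta=-0.4332 Bond=98.1485
(1,0): Delta=-0.9103 Bond=183.5378
(1,1): Delta=0.0000 Bond=0.0000
V0=21.0318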